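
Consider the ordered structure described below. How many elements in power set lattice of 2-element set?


Power set = 2^n.
2^2 = 4


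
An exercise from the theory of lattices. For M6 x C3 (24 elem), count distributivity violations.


Distributive law: a ^ (b v c) = (a ^ b) v (a ^ c).
Check all 24^3 = 13824 ordered triples (a,b,c).
  e.g. a=(a1,0), b=(a2,0), c=(a3,0): lhs=(a1,0) != rhs=(0,0)
  e.g. a=(a1,0), b=(a2,0), c=(a3,1): lhs=(a1,0) != rhs=(0,0)
Total violating triples: 3240


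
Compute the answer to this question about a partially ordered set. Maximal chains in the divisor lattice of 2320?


A maximal chain goes from the minimum element to a maximal element via cover relations.
Counting all min-to-max paths in the cover graph.
Total maximal chains: 30


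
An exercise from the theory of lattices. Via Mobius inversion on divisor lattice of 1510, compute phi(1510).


phi(n) = n * prod_{p|n} (1 - 1/p).
Prime divisors of 1510: [2, 5, 151]
phi(1510) = 1510 * (1 - 1/2) * (1 - 1/5) * (1 - 1/151)
phi(1510) = 600


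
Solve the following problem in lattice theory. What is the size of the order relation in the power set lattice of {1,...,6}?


The order relation is {(a,b) : a <= b}, reflexive so it includes (a,a).
Examples: ({},{}), ({},{1,2}), ({},{1,2,3}), ({},{1,2,3,4}), ({},{1,2,3,4,5}), ...
Total ordered pairs: 729


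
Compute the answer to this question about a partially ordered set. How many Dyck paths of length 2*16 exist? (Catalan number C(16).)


C(n) = C(2n, n) / (n+1).
C(32, 16) = 601080390
C(16) = 601080390 / 17 = 35357670


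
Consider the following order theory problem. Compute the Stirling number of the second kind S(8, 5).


S(n,k) = k*S(n-1,k) + S(n-1,k-1).
S(7,5) = 140, S(7,4) = 350
S(8,5) = 5*140 + 350 = 700 + 350
S(8,5) = 1050


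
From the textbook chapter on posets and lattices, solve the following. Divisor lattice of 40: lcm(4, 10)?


Join=lcm.
gcd(4,10)=2
lcm=20


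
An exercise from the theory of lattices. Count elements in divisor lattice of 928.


Divisors of 928: [1, 2, 4, 8, 16, 29, 32, 58, 116, 232, 464, 928]
Count: 12


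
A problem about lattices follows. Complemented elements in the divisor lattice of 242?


An element a is complemented if some b has a meet b = bottom, a join b = top.
a is complemented iff gcd(a, n/a)=1, i.e. a is a unitary divisor of 242.
Complemented elements: 1, 2, 121, 242
Count: 4


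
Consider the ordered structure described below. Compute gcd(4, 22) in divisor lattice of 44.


In a divisor lattice, meet = gcd (greatest common divisor).
By Euclidean algorithm or factoring: gcd(4,22) = 2


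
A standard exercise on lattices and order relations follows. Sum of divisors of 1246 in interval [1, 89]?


Interval [1,89] in divisors of 1246: [1, 89]
Sum = 90


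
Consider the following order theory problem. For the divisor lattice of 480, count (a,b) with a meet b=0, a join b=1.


Complement pair (a,b): a meet b = bottom, a join b = top.
Here: gcd(a,b)=1 and lcm(a,b)=480, i.e. a*b=480 with a,b coprime.
Pairs found: (1,480), (3,160), (5,96), (15,32), ... (4 more)
Total ordered pairs: 8


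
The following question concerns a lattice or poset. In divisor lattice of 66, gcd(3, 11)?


Meet=gcd.
gcd(3,11)=1


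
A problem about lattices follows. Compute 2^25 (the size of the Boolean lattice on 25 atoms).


Power set = 2^n.
2^25 = 33554432


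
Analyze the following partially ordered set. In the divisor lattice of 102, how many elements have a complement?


An element a is complemented if some b has a meet b = bottom, a join b = top.
a is complemented iff gcd(a, n/a)=1, i.e. a is a unitary divisor of 102.
Complemented elements: 1, 2, 3, 6, 17, 34, ... (2 more)
Count: 8


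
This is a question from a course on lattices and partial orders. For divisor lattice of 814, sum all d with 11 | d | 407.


Interval [11,407] in divisors of 814: [11, 407]
Sum = 418


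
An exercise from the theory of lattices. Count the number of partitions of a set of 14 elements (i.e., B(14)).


B(n) = number of set partitions of an n-element set.
B(n) satisfies the recurrence: B(n+1) = sum_k C(n,k)*B(k).
B(14) = 190899322


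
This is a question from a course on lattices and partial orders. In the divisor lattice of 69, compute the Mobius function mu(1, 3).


In a divisor lattice, mu(a,b) = mu(b/a) where mu is the classical Mobius function.
b/a = 3/1 = 3
Prime factorization of 3: primes [3]
3 is squarefree with 1 prime factor(s), so mu(3) = (-1)^1 = -1


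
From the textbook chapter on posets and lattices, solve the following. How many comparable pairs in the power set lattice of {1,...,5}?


A comparable pair {a,b} has a < b or b < a in the order.
Count unordered pairs where one element is strictly below the other.
Examples: {{},{1}}, {{},{2}}, {{},{3}}, {{},{4}}, ...
Total comparable pairs: 211


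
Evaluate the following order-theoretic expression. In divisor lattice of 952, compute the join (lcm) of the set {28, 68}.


In a divisor lattice, join = lcm (least common multiple).
Compute lcm iteratively: start with first element, then lcm(current, next).
Elements: [28, 68]
lcm(28,68) = 476
Final lcm = 476


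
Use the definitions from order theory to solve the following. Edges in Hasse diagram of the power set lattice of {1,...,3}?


A cover relation a -< b holds when a < b with no c strictly between.
Cover relations:
  {} -< {1}
  {} -< {2}
  {} -< {3}
  {1} -< {1,2}
  {1} -< {1,3}
  {2} -< {1,2}
  {2} -< {2,3}
  {3} -< {1,3}
  ...4 more
Total: 12


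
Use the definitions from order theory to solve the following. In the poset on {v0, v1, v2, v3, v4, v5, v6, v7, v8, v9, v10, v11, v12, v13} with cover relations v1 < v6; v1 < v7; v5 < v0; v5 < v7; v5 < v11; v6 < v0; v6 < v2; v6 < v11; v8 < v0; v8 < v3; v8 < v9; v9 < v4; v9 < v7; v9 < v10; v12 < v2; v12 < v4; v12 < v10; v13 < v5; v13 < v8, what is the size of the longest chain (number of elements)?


A chain is a totally ordered subset; we count the number of elements in a maximum chain.
Compute, for each element x, the size of the longest chain ending at x:
  v1: 1
  v12: 1
  v13: 1
  v5: 2
  v6: 2
  v8: 2
  ...
A maximum chain: v13 < v8 < v9 < v4
Number of elements in the longest chain: 4


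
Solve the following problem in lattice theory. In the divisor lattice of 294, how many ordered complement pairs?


Complement pair (a,b): a meet b = bottom, a join b = top.
Here: gcd(a,b)=1 and lcm(a,b)=294, i.e. a*b=294 with a,b coprime.
Pairs found: (1,294), (2,147), (3,98), (6,49), ... (4 more)
Total ordered pairs: 8


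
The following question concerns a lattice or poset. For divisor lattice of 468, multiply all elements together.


Divisors of 468: [1, 2, 3, 4, 6, 9, 12, 13, 18, 26, 36, 39, 52, 78, 117, 156, 234, 468]
Product = n^(d(n)/2) = 468^(18/2)
Product = 1076992496812124640903168


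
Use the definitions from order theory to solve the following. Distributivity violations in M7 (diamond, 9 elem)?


Distributive law: a ^ (b v c) = (a ^ b) v (a ^ c).
Check all 9^3 = 729 ordered triples (a,b,c).
  e.g. a=a1, b=a2, c=a3: lhs=a1 != rhs=0
  e.g. a=a1, b=a2, c=a4: lhs=a1 != rhs=0
Total violating triples: 210


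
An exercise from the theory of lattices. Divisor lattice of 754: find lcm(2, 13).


In a divisor lattice, join = lcm (least common multiple).
gcd(2,13) = 1
lcm(2,13) = 2*13/gcd = 26/1 = 26


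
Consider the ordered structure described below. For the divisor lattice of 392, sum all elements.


sigma(n) = sum of divisors.
Divisors of 392: [1, 2, 4, 7, 8, 14, 28, 49, 56, 98, 196, 392]
Sum = 855


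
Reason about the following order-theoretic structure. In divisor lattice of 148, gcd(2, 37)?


Meet=gcd.
gcd(2,37)=1


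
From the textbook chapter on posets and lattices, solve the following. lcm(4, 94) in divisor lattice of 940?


Join=lcm.
gcd(4,94)=2
lcm=188


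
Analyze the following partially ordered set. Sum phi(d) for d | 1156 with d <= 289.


Divisors of 1156 up to 289: [1, 2, 4, 17, 34, 68, 289]
phi values: [1, 1, 2, 16, 16, 32, 272]
Sum = 340


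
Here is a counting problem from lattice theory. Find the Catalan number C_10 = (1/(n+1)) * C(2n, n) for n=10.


C(n) = C(2n, n) / (n+1).
C(20, 10) = 184756
C(10) = 184756 / 11 = 16796


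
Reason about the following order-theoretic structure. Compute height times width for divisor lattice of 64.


Height = length of longest chain minus 1; width = size of largest antichain.
A maximum chain: 1 | 2 | 4 | 8 | 16 | 32 | 64  (height 6).
A maximum antichain: {1}  (width 1).
Product = 6 * 1 = 6


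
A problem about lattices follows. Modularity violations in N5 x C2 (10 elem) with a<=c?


Modular law: if a <= c then a v (b ^ c) = (a v b) ^ c.
Check all triples (a,b,c) with a <= c among 10 elements.
  e.g. a=(a,0), b=(c,0), c=(b,0): lhs=(a,0) != rhs=(b,0)
  e.g. a=(a,0), b=(c,1), c=(b,0): lhs=(a,0) != rhs=(b,0)
Total violating triples: 6


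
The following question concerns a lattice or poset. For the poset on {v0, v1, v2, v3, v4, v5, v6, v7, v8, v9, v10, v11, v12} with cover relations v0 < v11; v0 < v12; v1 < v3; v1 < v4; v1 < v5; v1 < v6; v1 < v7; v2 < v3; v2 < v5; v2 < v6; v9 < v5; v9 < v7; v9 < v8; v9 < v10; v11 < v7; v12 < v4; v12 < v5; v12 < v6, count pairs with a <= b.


The order relation is {(a,b) : a <= b}, reflexive so it includes (a,a).
Examples: (v0,v0), (v0,v11), (v0,v12), (v0,v4), (v0,v5), ...
Total ordered pairs: 35


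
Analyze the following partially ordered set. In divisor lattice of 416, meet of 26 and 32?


In a divisor lattice, meet = gcd (greatest common divisor).
By Euclidean algorithm or factoring: gcd(26,32) = 2


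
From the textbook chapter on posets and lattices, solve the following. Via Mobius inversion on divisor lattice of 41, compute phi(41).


phi(n) = n * prod_{p|n} (1 - 1/p).
Prime divisors of 41: [41]
phi(41) = 41 * (1 - 1/41)
phi(41) = 40


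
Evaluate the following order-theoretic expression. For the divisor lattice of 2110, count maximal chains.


A maximal chain goes from the minimum element to a maximal element via cover relations.
Counting all min-to-max paths in the cover graph.
Total maximal chains: 6


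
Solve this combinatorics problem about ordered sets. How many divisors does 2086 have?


Divisors of 2086: [1, 2, 7, 14, 149, 298, 1043, 2086]
Count: 8


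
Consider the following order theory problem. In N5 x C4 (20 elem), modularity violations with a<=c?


Modular law: if a <= c then a v (b ^ c) = (a v b) ^ c.
Check all triples (a,b,c) with a <= c among 20 elements.
  e.g. a=(a,0), b=(c,0), c=(b,0): lhs=(a,0) != rhs=(b,0)
  e.g. a=(a,0), b=(c,1), c=(b,0): lhs=(a,0) != rhs=(b,0)
Total violating triples: 40


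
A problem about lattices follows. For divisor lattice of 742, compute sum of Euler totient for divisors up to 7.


Divisors of 742 up to 7: [1, 2, 7]
phi values: [1, 1, 6]
Sum = 8


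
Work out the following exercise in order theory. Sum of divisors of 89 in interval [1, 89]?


Interval [1,89] in divisors of 89: [1, 89]
Sum = 90


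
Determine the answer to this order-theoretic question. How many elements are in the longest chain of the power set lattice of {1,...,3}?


A chain is a totally ordered subset; we count the number of elements in a maximum chain.
Compute, for each element x, the size of the longest chain ending at x:
  {}: 1
  {1}: 2
  {2}: 2
  {3}: 2
  {1,2}: 3
  {1,3}: 3
  ...
A maximum chain: {} < {1} < {1,2} < {1,2,3}
Number of elements in the longest chain: 4


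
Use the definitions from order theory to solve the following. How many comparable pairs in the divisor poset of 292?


A comparable pair {a,b} has a < b or b < a in the order.
Count unordered pairs where one element is strictly below the other.
Examples: {1,2}, {1,4}, {1,73}, {1,146}, ...
Total comparable pairs: 12


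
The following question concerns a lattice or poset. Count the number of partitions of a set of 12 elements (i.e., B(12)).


B(n) = number of set partitions of an n-element set.
B(n) satisfies the recurrence: B(n+1) = sum_k C(n,k)*B(k).
B(12) = 4213597


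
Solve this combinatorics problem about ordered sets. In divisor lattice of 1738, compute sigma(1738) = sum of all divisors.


sigma(n) = sum of divisors.
Divisors of 1738: [1, 2, 11, 22, 79, 158, 869, 1738]
Sum = 2880


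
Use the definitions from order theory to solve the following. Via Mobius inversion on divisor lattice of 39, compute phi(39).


phi(n) = n * prod_{p|n} (1 - 1/p).
Prime divisors of 39: [3, 13]
phi(39) = 39 * (1 - 1/3) * (1 - 1/13)
phi(39) = 24


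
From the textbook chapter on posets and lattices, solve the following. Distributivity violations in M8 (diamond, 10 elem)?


Distributive law: a ^ (b v c) = (a ^ b) v (a ^ c).
Check all 10^3 = 1000 ordered triples (a,b,c).
  e.g. a=a1, b=a2, c=a3: lhs=a1 != rhs=0
  e.g. a=a1, b=a2, c=a4: lhs=a1 != rhs=0
Total violating triples: 336


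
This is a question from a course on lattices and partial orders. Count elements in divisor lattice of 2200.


Divisors of 2200: [1, 2, 4, 5, 8, 10, 11, 20, 22, 25, 40, 44, 50, 55, 88, 100, 110, 200, 220, 275, 440, 550, 1100, 2200]
Count: 24


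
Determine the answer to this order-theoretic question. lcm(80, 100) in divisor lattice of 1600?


Join=lcm.
gcd(80,100)=20
lcm=400


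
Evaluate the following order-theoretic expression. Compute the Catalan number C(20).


C(n) = C(2n, n) / (n+1).
C(40, 20) = 137846528820
C(20) = 137846528820 / 21 = 6564120420


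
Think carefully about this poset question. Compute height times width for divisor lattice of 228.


Height = length of longest chain minus 1; width = size of largest antichain.
A maximum chain: 1 | 19 | 57 | 114 | 228  (height 4).
A maximum antichain: {4, 6, 38, 57}  (width 4).
Product = 4 * 4 = 16


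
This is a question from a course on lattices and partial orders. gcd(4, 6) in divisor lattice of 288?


Meet=gcd.
gcd(4,6)=2


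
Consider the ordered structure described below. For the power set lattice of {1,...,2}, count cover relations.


A cover relation a -< b holds when a < b with no c strictly between.
Cover relations:
  {} -< {1}
  {} -< {2}
  {1} -< {1,2}
  {2} -< {1,2}
Total: 4


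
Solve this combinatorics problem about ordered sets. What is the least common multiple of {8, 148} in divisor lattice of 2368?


In a divisor lattice, join = lcm (least common multiple).
Compute lcm iteratively: start with first element, then lcm(current, next).
Elements: [8, 148]
lcm(8,148) = 296
Final lcm = 296


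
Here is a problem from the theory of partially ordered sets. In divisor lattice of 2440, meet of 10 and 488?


In a divisor lattice, meet = gcd (greatest common divisor).
By Euclidean algorithm or factoring: gcd(10,488) = 2


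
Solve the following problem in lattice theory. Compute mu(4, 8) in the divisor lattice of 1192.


In a divisor lattice, mu(a,b) = mu(b/a) where mu is the classical Mobius function.
b/a = 8/4 = 2
Prime factorization of 2: primes [2]
2 is squarefree with 1 prime factor(s), so mu(2) = (-1)^1 = -1


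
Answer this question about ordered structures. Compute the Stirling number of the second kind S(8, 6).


S(n,k) = k*S(n-1,k) + S(n-1,k-1).
S(7,6) = 21, S(7,5) = 140
S(8,6) = 6*21 + 140 = 126 + 140
S(8,6) = 266


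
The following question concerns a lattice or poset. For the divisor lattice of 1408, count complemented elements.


An element a is complemented if some b has a meet b = bottom, a join b = top.
a is complemented iff gcd(a, n/a)=1, i.e. a is a unitary divisor of 1408.
Complemented elements: 1, 11, 128, 1408
Count: 4


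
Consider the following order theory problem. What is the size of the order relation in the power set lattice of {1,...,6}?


The order relation is {(a,b) : a <= b}, reflexive so it includes (a,a).
Examples: ({},{}), ({},{1,2}), ({},{1,2,3}), ({},{1,2,3,4}), ({},{1,2,3,4,5}), ...
Total ordered pairs: 729


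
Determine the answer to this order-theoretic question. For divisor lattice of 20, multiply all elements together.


Divisors of 20: [1, 2, 4, 5, 10, 20]
Product = n^(d(n)/2) = 20^(6/2)
Product = 8000


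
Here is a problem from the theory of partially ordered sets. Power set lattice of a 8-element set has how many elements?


Power set = 2^n.
2^8 = 256


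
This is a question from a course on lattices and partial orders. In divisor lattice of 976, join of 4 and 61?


In a divisor lattice, join = lcm (least common multiple).
gcd(4,61) = 1
lcm(4,61) = 4*61/gcd = 244/1 = 244


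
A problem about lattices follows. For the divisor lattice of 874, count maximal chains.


A maximal chain goes from the minimum element to a maximal element via cover relations.
Counting all min-to-max paths in the cover graph.
Total maximal chains: 6


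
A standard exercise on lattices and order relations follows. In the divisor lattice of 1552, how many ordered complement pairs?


Complement pair (a,b): a meet b = bottom, a join b = top.
Here: gcd(a,b)=1 and lcm(a,b)=1552, i.e. a*b=1552 with a,b coprime.
Pairs found: (1,1552), (16,97), (97,16), (1552,1)
Total ordered pairs: 4


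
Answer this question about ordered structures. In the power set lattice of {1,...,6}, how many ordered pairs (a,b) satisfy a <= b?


The order relation is {(a,b) : a <= b}, reflexive so it includes (a,a).
Examples: ({},{}), ({},{1,2}), ({},{1,2,3}), ({},{1,2,3,4}), ({},{1,2,3,4,5}), ...
Total ordered pairs: 729


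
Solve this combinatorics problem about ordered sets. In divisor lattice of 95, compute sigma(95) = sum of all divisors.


sigma(n) = sum of divisors.
Divisors of 95: [1, 5, 19, 95]
Sum = 120


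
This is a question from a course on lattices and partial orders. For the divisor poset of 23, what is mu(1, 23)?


In a divisor lattice, mu(a,b) = mu(b/a) where mu is the classical Mobius function.
b/a = 23/1 = 23
Prime factorization of 23: primes [23]
23 is squarefree with 1 prime factor(s), so mu(23) = (-1)^1 = -1


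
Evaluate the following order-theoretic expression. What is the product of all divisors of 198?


Divisors of 198: [1, 2, 3, 6, 9, 11, 18, 22, 33, 66, 99, 198]
Product = n^(d(n)/2) = 198^(12/2)
Product = 60254729561664


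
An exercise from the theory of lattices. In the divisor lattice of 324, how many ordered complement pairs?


Complement pair (a,b): a meet b = bottom, a join b = top.
Here: gcd(a,b)=1 and lcm(a,b)=324, i.e. a*b=324 with a,b coprime.
Pairs found: (1,324), (4,81), (81,4), (324,1)
Total ordered pairs: 4


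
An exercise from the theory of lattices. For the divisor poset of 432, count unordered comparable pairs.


A comparable pair {a,b} has a < b or b < a in the order.
Count unordered pairs where one element is strictly below the other.
Examples: {1,2}, {1,3}, {1,4}, {1,6}, ...
Total comparable pairs: 130


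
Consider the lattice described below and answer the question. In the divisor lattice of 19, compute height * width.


Height = length of longest chain minus 1; width = size of largest antichain.
A maximum chain: 1 | 19  (height 1).
A maximum antichain: {1}  (width 1).
Product = 1 * 1 = 1


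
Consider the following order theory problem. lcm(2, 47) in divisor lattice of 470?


Join=lcm.
gcd(2,47)=1
lcm=94


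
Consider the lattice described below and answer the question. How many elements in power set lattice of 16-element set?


Power set = 2^n.
2^16 = 65536


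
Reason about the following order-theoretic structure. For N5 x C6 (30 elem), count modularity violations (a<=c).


Modular law: if a <= c then a v (b ^ c) = (a v b) ^ c.
Check all triples (a,b,c) with a <= c among 30 elements.
  e.g. a=(a,0), b=(c,0), c=(b,0): lhs=(a,0) != rhs=(b,0)
  e.g. a=(a,0), b=(c,1), c=(b,0): lhs=(a,0) != rhs=(b,0)
Total violating triples: 126


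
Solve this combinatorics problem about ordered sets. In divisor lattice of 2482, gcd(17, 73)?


Meet=gcd.
gcd(17,73)=1


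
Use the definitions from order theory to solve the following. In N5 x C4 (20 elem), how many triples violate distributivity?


Distributive law: a ^ (b v c) = (a ^ b) v (a ^ c).
Check all 20^3 = 8000 ordered triples (a,b,c).
  e.g. a=(b,0), b=(a,0), c=(c,0): lhs=(b,0) != rhs=(a,0)
  e.g. a=(b,0), b=(a,0), c=(c,1): lhs=(b,0) != rhs=(a,0)
Total violating triples: 128


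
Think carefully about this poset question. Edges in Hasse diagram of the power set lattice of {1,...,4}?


A cover relation a -< b holds when a < b with no c strictly between.
Cover relations:
  {} -< {1}
  {} -< {2}
  {} -< {3}
  {} -< {4}
  {1} -< {1,2}
  {1} -< {1,3}
  {1} -< {1,4}
  {2} -< {1,2}
  ...24 more
Total: 32


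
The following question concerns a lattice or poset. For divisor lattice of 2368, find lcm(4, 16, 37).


In a divisor lattice, join = lcm (least common multiple).
Compute lcm iteratively: start with first element, then lcm(current, next).
Elements: [4, 16, 37]
lcm(4,16) = 16
lcm(16,37) = 592
Final lcm = 592


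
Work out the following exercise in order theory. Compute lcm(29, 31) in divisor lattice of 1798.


In a divisor lattice, join = lcm (least common multiple).
gcd(29,31) = 1
lcm(29,31) = 29*31/gcd = 899/1 = 899


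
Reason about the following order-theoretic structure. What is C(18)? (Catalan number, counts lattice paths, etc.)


C(n) = C(2n, n) / (n+1).
C(36, 18) = 9075135300
C(18) = 9075135300 / 19 = 477638700


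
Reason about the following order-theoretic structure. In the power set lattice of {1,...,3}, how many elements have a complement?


An element a is complemented if some b has a meet b = bottom, a join b = top.
every subset A has complement S\A, so all elements are complemented.
Complemented elements: {}, {1}, {2}, {3}, {1,2}, {1,3}, ... (2 more)
Count: 8


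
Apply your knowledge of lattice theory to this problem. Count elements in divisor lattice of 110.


Divisors of 110: [1, 2, 5, 10, 11, 22, 55, 110]
Count: 8


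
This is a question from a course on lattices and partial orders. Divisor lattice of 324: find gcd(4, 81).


In a divisor lattice, meet = gcd (greatest common divisor).
By Euclidean algorithm or factoring: gcd(4,81) = 1


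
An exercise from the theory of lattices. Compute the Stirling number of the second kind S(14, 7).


S(n,k) = k*S(n-1,k) + S(n-1,k-1).
S(13,7) = 5715424, S(13,6) = 9321312
S(14,7) = 7*5715424 + 9321312 = 40007968 + 9321312
S(14,7) = 49329280


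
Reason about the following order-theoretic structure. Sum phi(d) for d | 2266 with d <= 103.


Divisors of 2266 up to 103: [1, 2, 11, 22, 103]
phi values: [1, 1, 10, 10, 102]
Sum = 124


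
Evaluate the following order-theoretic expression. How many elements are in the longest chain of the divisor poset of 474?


A chain is a totally ordered subset; we count the number of elements in a maximum chain.
Compute, for each element x, the size of the longest chain ending at x:
  1: 1
  2: 2
  3: 2
  79: 2
  6: 3
  158: 3
  ...
A maximum chain: 1 < 2 < 6 < 474
Number of elements in the longest chain: 4


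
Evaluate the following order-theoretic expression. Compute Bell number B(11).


B(n) = number of set partitions of an n-element set.
B(n) satisfies the recurrence: B(n+1) = sum_k C(n,k)*B(k).
B(11) = 678570


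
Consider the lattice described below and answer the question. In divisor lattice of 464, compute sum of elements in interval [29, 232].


Interval [29,232] in divisors of 464: [29, 58, 116, 232]
Sum = 435


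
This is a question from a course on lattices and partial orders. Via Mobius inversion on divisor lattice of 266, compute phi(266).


phi(n) = n * prod_{p|n} (1 - 1/p).
Prime divisors of 266: [2, 7, 19]
phi(266) = 266 * (1 - 1/2) * (1 - 1/7) * (1 - 1/19)
phi(266) = 108


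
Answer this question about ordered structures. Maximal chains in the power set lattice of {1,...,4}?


A maximal chain goes from the minimum element to a maximal element via cover relations.
Counting all min-to-max paths in the cover graph.
Total maximal chains: 24


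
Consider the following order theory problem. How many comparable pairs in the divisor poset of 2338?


A comparable pair {a,b} has a < b or b < a in the order.
Count unordered pairs where one element is strictly below the other.
Examples: {1,2}, {1,7}, {1,14}, {1,167}, ...
Total comparable pairs: 19


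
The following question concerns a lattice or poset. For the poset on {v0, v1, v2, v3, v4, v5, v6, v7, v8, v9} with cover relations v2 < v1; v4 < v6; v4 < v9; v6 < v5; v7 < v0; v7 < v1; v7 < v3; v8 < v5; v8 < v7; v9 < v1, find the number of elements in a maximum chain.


A chain is a totally ordered subset; we count the number of elements in a maximum chain.
Compute, for each element x, the size of the longest chain ending at x:
  v2: 1
  v4: 1
  v8: 1
  v6: 2
  v7: 2
  v9: 2
  ...
A maximum chain: v8 < v7 < v0
Number of elements in the longest chain: 3


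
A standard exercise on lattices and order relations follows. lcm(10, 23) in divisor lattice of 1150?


Join=lcm.
gcd(10,23)=1
lcm=230


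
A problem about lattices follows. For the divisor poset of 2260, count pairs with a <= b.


The order relation is {(a,b) : a <= b}, reflexive so it includes (a,a).
Examples: (1,1), (1,10), (1,113), (1,1130), (1,2), ...
Total ordered pairs: 54


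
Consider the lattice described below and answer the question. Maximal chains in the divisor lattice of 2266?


A maximal chain goes from the minimum element to a maximal element via cover relations.
Counting all min-to-max paths in the cover graph.
Total maximal chains: 6


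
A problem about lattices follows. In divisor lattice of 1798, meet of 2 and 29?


In a divisor lattice, meet = gcd (greatest common divisor).
By Euclidean algorithm or factoring: gcd(2,29) = 1


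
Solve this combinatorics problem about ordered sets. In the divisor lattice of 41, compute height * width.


Height = length of longest chain minus 1; width = size of largest antichain.
A maximum chain: 1 | 41  (height 1).
A maximum antichain: {1}  (width 1).
Product = 1 * 1 = 1


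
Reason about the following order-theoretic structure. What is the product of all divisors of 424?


Divisors of 424: [1, 2, 4, 8, 53, 106, 212, 424]
Product = n^(d(n)/2) = 424^(8/2)
Product = 32319410176


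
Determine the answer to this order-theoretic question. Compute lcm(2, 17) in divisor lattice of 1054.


In a divisor lattice, join = lcm (least common multiple).
gcd(2,17) = 1
lcm(2,17) = 2*17/gcd = 34/1 = 34


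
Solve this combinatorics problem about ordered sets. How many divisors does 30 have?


Divisors of 30: [1, 2, 3, 5, 6, 10, 15, 30]
Count: 8


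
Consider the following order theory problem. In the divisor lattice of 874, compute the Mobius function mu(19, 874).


In a divisor lattice, mu(a,b) = mu(b/a) where mu is the classical Mobius function.
b/a = 874/19 = 46
Prime factorization of 46: primes [2, 23]
46 is squarefree with 2 prime factor(s), so mu(46) = (-1)^2 = 1


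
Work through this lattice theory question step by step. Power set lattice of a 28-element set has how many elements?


Power set = 2^n.
2^28 = 268435456


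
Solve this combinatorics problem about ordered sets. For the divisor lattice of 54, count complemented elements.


An element a is complemented if some b has a meet b = bottom, a join b = top.
a is complemented iff gcd(a, n/a)=1, i.e. a is a unitary divisor of 54.
Complemented elements: 1, 2, 27, 54
Count: 4


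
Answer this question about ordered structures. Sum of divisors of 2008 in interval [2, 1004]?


Interval [2,1004] in divisors of 2008: [2, 4, 502, 1004]
Sum = 1512


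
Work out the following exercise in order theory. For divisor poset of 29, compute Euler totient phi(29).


phi(n) = n * prod_{p|n} (1 - 1/p).
Prime divisors of 29: [29]
phi(29) = 29 * (1 - 1/29)
phi(29) = 28


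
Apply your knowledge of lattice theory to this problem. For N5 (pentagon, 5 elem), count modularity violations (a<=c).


Modular law: if a <= c then a v (b ^ c) = (a v b) ^ c.
Check all triples (a,b,c) with a <= c among 5 elements.
  e.g. a=a, b=c, c=b: lhs=a != rhs=b
Total violating triples: 1


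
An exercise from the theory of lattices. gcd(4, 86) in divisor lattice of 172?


Meet=gcd.
gcd(4,86)=2


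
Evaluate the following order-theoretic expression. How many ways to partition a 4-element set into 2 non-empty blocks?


S(n,k) = k*S(n-1,k) + S(n-1,k-1).
S(3,2) = 3, S(3,1) = 1
S(4,2) = 2*3 + 1 = 6 + 1
S(4,2) = 7


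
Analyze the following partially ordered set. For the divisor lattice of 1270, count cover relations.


A cover relation a -< b holds when a < b with no c strictly between.
Cover relations:
  1 -< 2
  1 -< 5
  1 -< 127
  2 -< 10
  2 -< 254
  5 -< 10
  5 -< 635
  10 -< 1270
  ...4 more
Total: 12


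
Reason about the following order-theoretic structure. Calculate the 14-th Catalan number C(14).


C(n) = C(2n, n) / (n+1).
C(28, 14) = 40116600
C(14) = 40116600 / 15 = 2674440


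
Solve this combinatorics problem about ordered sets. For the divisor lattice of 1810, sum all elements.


sigma(n) = sum of divisors.
Divisors of 1810: [1, 2, 5, 10, 181, 362, 905, 1810]
Sum = 3276


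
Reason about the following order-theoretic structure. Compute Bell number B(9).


B(n) = number of set partitions of an n-element set.
B(n) satisfies the recurrence: B(n+1) = sum_k C(n,k)*B(k).
B(9) = 21147


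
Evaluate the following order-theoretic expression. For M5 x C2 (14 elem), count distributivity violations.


Distributive law: a ^ (b v c) = (a ^ b) v (a ^ c).
Check all 14^3 = 2744 ordered triples (a,b,c).
  e.g. a=(a1,0), b=(a2,0), c=(a3,0): lhs=(a1,0) != rhs=(0,0)
  e.g. a=(a1,0), b=(a2,0), c=(a3,1): lhs=(a1,0) != rhs=(0,0)
Total violating triples: 480


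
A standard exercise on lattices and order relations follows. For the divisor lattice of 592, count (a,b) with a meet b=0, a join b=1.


Complement pair (a,b): a meet b = bottom, a join b = top.
Here: gcd(a,b)=1 and lcm(a,b)=592, i.e. a*b=592 with a,b coprime.
Pairs found: (1,592), (16,37), (37,16), (592,1)
Total ordered pairs: 4


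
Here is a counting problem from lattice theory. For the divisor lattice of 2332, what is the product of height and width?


Height = length of longest chain minus 1; width = size of largest antichain.
A maximum chain: 1 | 53 | 583 | 1166 | 2332  (height 4).
A maximum antichain: {4, 22, 106, 583}  (width 4).
Product = 4 * 4 = 16


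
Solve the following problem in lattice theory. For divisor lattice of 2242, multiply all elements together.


Divisors of 2242: [1, 2, 19, 38, 59, 118, 1121, 2242]
Product = n^(d(n)/2) = 2242^(8/2)
Product = 25266345646096


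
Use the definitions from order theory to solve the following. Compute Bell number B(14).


B(n) = number of set partitions of an n-element set.
B(n) satisfies the recurrence: B(n+1) = sum_k C(n,k)*B(k).
B(14) = 190899322


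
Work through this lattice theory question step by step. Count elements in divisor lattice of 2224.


Divisors of 2224: [1, 2, 4, 8, 16, 139, 278, 556, 1112, 2224]
Count: 10


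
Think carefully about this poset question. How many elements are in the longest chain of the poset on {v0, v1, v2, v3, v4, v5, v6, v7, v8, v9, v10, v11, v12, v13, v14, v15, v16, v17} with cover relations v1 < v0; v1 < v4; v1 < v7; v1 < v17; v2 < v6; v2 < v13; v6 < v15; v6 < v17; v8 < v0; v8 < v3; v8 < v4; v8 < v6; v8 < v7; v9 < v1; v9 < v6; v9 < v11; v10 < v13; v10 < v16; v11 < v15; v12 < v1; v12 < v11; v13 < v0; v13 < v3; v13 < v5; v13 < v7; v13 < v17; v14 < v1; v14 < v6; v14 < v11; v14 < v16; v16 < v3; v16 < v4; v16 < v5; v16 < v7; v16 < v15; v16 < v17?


A chain is a totally ordered subset; we count the number of elements in a maximum chain.
Compute, for each element x, the size of the longest chain ending at x:
  v2: 1
  v8: 1
  v9: 1
  v10: 1
  v12: 1
  v14: 1
  ...
A maximum chain: v9 < v1 < v0
Number of elements in the longest chain: 3


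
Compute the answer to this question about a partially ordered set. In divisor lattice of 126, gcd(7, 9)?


Meet=gcd.
gcd(7,9)=1


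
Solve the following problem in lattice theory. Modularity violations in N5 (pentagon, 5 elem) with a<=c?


Modular law: if a <= c then a v (b ^ c) = (a v b) ^ c.
Check all triples (a,b,c) with a <= c among 5 elements.
  e.g. a=a, b=c, c=b: lhs=a != rhs=b
Total violating triples: 1


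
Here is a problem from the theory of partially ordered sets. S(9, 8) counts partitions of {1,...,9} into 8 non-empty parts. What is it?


S(n,k) = k*S(n-1,k) + S(n-1,k-1).
S(8,8) = 1, S(8,7) = 28
S(9,8) = 8*1 + 28 = 8 + 28
S(9,8) = 36


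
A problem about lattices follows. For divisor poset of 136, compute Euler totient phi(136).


phi(n) = n * prod_{p|n} (1 - 1/p).
Prime divisors of 136: [2, 17]
phi(136) = 136 * (1 - 1/2) * (1 - 1/17)
phi(136) = 64


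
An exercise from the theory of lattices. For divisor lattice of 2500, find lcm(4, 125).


In a divisor lattice, join = lcm (least common multiple).
Compute lcm iteratively: start with first element, then lcm(current, next).
Elements: [4, 125]
lcm(4,125) = 500
Final lcm = 500


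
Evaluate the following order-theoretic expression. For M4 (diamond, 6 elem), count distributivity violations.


Distributive law: a ^ (b v c) = (a ^ b) v (a ^ c).
Check all 6^3 = 216 ordered triples (a,b,c).
  e.g. a=a1, b=a2, c=a3: lhs=a1 != rhs=0
  e.g. a=a1, b=a2, c=a4: lhs=a1 != rhs=0
Total violating triples: 24


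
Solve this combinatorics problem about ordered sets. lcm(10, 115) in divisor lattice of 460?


Join=lcm.
gcd(10,115)=5
lcm=230


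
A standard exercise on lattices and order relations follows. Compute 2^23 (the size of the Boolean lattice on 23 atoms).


Power set = 2^n.
2^23 = 8388608


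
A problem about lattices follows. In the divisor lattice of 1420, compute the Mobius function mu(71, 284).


In a divisor lattice, mu(a,b) = mu(b/a) where mu is the classical Mobius function.
b/a = 284/71 = 4
Prime factorization of 4: primes [2]
4 is not squarefree, so mu(4) = 0


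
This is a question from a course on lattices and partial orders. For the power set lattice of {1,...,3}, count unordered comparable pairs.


A comparable pair {a,b} has a < b or b < a in the order.
Count unordered pairs where one element is strictly below the other.
Examples: {{},{1}}, {{},{2}}, {{},{3}}, {{},{1,2}}, ...
Total comparable pairs: 19


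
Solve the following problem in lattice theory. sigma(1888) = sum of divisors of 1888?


sigma(n) = sum of divisors.
Divisors of 1888: [1, 2, 4, 8, 16, 32, 59, 118, 236, 472, 944, 1888]
Sum = 3780


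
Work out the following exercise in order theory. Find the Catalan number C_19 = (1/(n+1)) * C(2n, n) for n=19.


C(n) = C(2n, n) / (n+1).
C(38, 19) = 35345263800
C(19) = 35345263800 / 20 = 1767263190


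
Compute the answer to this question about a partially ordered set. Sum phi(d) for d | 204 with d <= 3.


Divisors of 204 up to 3: [1, 2, 3]
phi values: [1, 1, 2]
Sum = 4


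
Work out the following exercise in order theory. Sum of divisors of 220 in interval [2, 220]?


Interval [2,220] in divisors of 220: [2, 4, 10, 20, 22, 44, 110, 220]
Sum = 432


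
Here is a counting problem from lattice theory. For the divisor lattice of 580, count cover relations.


A cover relation a -< b holds when a < b with no c strictly between.
Cover relations:
  1 -< 2
  1 -< 5
  1 -< 29
  2 -< 4
  2 -< 10
  2 -< 58
  4 -< 20
  4 -< 116
  ...12 more
Total: 20


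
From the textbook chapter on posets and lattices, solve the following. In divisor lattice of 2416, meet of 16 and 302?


In a divisor lattice, meet = gcd (greatest common divisor).
By Euclidean algorithm or factoring: gcd(16,302) = 2


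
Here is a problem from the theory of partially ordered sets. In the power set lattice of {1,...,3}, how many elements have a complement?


An element a is complemented if some b has a meet b = bottom, a join b = top.
every subset A has complement S\A, so all elements are complemented.
Complemented elements: {}, {1}, {2}, {3}, {1,2}, {1,3}, ... (2 more)
Count: 8


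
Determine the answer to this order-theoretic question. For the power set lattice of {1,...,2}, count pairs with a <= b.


The order relation is {(a,b) : a <= b}, reflexive so it includes (a,a).
Examples: ({},{}), ({},{1,2}), ({},{1}), ({},{2}), ({1,2},{1,2}), ...
Total ordered pairs: 9


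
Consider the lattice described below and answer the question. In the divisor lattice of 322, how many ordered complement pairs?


Complement pair (a,b): a meet b = bottom, a join b = top.
Here: gcd(a,b)=1 and lcm(a,b)=322, i.e. a*b=322 with a,b coprime.
Pairs found: (1,322), (2,161), (7,46), (14,23), ... (4 more)
Total ordered pairs: 8


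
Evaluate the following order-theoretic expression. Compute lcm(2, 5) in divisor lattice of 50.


In a divisor lattice, join = lcm (least common multiple).
gcd(2,5) = 1
lcm(2,5) = 2*5/gcd = 10/1 = 10


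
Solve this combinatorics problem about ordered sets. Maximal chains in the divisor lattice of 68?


A maximal chain goes from the minimum element to a maximal element via cover relations.
Counting all min-to-max paths in the cover graph.
Total maximal chains: 3


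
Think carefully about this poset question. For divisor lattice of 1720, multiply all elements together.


Divisors of 1720: [1, 2, 4, 5, 8, 10, 20, 40, 43, 86, 172, 215, 344, 430, 860, 1720]
Product = n^(d(n)/2) = 1720^(16/2)
Product = 76599789339285913600000000


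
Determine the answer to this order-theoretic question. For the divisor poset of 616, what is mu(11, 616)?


In a divisor lattice, mu(a,b) = mu(b/a) where mu is the classical Mobius function.
b/a = 616/11 = 56
Prime factorization of 56: primes [2, 7]
56 is not squarefree, so mu(56) = 0


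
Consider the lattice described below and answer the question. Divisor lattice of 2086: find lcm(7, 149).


In a divisor lattice, join = lcm (least common multiple).
gcd(7,149) = 1
lcm(7,149) = 7*149/gcd = 1043/1 = 1043


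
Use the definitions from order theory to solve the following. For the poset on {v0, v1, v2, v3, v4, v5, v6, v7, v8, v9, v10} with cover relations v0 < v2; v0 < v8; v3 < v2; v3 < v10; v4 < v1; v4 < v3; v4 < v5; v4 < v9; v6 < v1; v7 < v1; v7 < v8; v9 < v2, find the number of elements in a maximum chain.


A chain is a totally ordered subset; we count the number of elements in a maximum chain.
Compute, for each element x, the size of the longest chain ending at x:
  v0: 1
  v4: 1
  v6: 1
  v7: 1
  v3: 2
  v5: 2
  ...
A maximum chain: v4 < v3 < v2
Number of elements in the longest chain: 3


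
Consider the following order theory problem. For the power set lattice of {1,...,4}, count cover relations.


A cover relation a -< b holds when a < b with no c strictly between.
Cover relations:
  {} -< {1}
  {} -< {2}
  {} -< {3}
  {} -< {4}
  {1} -< {1,2}
  {1} -< {1,3}
  {1} -< {1,4}
  {2} -< {1,2}
  ...24 more
Total: 32


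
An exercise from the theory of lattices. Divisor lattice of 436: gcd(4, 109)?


Meet=gcd.
gcd(4,109)=1


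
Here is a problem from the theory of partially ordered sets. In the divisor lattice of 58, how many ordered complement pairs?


Complement pair (a,b): a meet b = bottom, a join b = top.
Here: gcd(a,b)=1 and lcm(a,b)=58, i.e. a*b=58 with a,b coprime.
Pairs found: (1,58), (2,29), (29,2), (58,1)
Total ordered pairs: 4


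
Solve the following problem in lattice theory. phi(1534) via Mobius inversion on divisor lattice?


phi(n) = n * prod_{p|n} (1 - 1/p).
Prime divisors of 1534: [2, 13, 59]
phi(1534) = 1534 * (1 - 1/2) * (1 - 1/13) * (1 - 1/59)
phi(1534) = 696
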